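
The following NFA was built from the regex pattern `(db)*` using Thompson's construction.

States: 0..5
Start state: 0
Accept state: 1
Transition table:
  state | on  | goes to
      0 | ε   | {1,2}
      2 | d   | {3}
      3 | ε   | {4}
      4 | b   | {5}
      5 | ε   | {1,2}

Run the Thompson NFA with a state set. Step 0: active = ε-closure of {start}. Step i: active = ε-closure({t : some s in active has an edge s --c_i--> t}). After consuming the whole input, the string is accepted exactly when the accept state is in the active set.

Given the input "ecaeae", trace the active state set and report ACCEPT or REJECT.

S₀ = ε-closure({0}) = {0,1,2}
'e' @ 1: {}  — state set empty
rest 'caeae' ignored (set empty)
final: {}; accept 1 not in set

Answer: REJECT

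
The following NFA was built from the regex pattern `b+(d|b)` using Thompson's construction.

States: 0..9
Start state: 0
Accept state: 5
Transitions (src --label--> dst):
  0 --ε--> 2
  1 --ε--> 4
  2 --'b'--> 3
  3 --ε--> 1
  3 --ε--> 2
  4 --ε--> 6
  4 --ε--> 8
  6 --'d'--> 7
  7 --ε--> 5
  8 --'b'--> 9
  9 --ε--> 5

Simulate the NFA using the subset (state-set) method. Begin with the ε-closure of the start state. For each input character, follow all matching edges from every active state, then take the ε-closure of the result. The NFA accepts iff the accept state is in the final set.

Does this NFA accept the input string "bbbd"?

Answer: ACCEPT

Steps:
initial (ε-close {0}): {0,2}
'b' @ 1: {1,2,3,4,6,8}
'b' @ 2: {1,2,3,4,5,6,8,9}  ✓accept
'b' @ 3: {1,2,3,4,5,6,8,9}  ✓accept
'd' @ 4: {5,7}  ✓accept
final: {5,7}; accept 5 in set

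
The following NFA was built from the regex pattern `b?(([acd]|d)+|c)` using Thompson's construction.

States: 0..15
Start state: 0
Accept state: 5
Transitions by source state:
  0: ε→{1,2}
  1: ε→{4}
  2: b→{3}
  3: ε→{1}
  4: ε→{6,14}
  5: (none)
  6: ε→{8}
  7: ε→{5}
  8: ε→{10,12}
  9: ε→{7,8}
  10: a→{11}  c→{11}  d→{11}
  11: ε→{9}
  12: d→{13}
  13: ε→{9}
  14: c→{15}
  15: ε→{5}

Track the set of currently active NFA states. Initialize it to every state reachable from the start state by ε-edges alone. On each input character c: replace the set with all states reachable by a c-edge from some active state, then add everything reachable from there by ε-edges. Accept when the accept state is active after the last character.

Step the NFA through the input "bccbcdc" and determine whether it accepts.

initial (ε-close {0}): {0,1,2,4,6,8,10,12,14}
'b' @ 1: {1,3,4,6,8,10,12,14}
'c' @ 2: {5,7,8,9,10,11,12,15}  (accept∈set)
'c' @ 3: {5,7,8,9,10,11,12}  (accept∈set)
'b' @ 4: {}  — no active states
rest 'cdc' ignored (set empty)
after full input: {}  (accept=5 not in)

Answer: REJECT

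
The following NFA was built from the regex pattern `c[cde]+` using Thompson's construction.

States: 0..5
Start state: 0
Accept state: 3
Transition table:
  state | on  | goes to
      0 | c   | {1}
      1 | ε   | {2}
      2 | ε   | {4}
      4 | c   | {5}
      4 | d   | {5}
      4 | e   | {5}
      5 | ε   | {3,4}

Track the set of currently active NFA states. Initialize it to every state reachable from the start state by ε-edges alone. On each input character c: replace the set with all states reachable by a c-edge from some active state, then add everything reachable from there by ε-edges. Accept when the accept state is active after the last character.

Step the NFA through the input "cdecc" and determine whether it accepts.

Answer: ACCEPT

Derivation:
start: ε-closure({0}) = {0}
'c' @ 1: {1,2,4}
'd' @ 2: {3,4,5}  [accepting]
'e' @ 3: {3,4,5}  [accepting]
'c' @ 4: {3,4,5}  [accepting]
'c' @ 5: {3,4,5}  [accepting]
after full input: {3,4,5}  (accept=3 in)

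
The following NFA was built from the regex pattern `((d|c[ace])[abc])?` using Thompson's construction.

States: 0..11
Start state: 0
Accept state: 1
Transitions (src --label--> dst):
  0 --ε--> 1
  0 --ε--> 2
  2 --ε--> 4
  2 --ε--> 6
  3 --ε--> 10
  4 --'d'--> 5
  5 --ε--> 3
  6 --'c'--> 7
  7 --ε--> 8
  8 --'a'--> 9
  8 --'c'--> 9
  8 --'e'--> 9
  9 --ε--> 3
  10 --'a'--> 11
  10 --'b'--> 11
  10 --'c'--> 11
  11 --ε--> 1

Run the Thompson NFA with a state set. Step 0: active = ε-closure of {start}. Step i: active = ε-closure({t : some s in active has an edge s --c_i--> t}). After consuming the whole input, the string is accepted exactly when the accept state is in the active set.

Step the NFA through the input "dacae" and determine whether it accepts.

Answer: REJECT

Derivation:
initial (ε-close {0}): {0,1,2,4,6}
'd' @ 1: {3,5,10}
'a' @ 2: {1,11}  ✓accept
'c' @ 3: {}  — state set empty
rest 'ae' ignored (set empty)
after full input: {}  (accept=1 not in)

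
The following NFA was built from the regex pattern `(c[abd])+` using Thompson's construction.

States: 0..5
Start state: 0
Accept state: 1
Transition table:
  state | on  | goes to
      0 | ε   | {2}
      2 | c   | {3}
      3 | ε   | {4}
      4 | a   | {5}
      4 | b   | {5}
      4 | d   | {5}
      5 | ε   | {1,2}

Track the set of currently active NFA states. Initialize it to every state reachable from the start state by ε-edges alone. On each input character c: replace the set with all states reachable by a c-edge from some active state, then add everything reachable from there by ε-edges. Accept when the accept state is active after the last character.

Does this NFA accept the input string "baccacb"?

initial (ε-close {0}): {0,2}
'b' @ 1: {}  — no active states
rest 'accacb' ignored (set empty)
final: {}; accept 1 not in set

Answer: REJECT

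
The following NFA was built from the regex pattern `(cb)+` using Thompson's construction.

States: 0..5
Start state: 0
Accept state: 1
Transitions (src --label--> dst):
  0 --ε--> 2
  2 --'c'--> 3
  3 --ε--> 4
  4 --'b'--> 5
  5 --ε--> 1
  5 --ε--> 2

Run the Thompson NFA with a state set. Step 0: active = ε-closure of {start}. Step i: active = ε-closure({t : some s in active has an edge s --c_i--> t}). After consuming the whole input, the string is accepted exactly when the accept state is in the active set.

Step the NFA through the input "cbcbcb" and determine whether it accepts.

initial (ε-close {0}): {0,2}
'c' @ 1: {3,4}
'b' @ 2: {1,2,5}  [accepting]
'c' @ 3: {3,4}
'b' @ 4: {1,2,5}  [accepting]
'c' @ 5: {3,4}
'b' @ 6: {1,2,5}  [accepting]
final: {1,2,5}; accept 1 in set

Answer: ACCEPT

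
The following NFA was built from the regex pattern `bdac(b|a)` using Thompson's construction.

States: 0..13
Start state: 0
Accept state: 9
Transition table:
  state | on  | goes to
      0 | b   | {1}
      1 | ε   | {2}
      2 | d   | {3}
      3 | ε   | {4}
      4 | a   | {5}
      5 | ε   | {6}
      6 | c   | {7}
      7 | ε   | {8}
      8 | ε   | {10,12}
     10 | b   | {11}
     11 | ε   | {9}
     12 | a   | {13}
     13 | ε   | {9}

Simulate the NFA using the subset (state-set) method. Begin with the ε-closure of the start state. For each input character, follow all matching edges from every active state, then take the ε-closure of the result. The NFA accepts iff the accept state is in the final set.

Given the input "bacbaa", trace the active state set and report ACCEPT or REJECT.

initial (ε-close {0}): {0}
'b' @ 1: {1,2}
'a' @ 2: {}  — state set empty
rest 'cbaa' ignored (set empty)
after full input: {}  (accept=9 not in)

Answer: REJECT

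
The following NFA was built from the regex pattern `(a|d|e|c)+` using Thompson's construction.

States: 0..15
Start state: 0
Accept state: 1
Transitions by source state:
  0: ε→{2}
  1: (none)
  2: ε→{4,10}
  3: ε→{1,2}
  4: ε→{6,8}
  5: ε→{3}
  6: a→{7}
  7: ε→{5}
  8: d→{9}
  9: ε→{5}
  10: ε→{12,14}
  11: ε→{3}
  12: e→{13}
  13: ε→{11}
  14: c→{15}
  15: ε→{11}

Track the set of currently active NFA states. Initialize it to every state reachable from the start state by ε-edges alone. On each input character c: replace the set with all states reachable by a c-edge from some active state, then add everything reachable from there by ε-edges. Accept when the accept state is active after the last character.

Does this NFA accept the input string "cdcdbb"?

Answer: REJECT

Derivation:
S₀ = ε-closure({0}) = {0,2,4,6,8,10,12,14}
'c' @ 1: {1,2,3,4,6,8,10,11,12,14,15}  [accepting]
'd' @ 2: {1,2,3,4,5,6,8,9,10,12,14}  [accepting]
'c' @ 3: {1,2,3,4,6,8,10,11,12,14,15}  [accepting]
'd' @ 4: {1,2,3,4,5,6,8,9,10,12,14}  [accepting]
'b' @ 5: {}  — dead — no transitions
rest 'b' ignored (set empty)
after full input: {}  (accept=1 not in)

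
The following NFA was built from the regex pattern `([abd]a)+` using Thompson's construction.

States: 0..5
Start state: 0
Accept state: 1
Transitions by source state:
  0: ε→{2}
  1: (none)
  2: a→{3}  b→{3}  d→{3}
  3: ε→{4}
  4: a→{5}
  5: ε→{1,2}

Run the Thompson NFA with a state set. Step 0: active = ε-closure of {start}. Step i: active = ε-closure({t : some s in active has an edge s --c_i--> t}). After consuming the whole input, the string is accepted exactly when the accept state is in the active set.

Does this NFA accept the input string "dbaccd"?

Answer: REJECT

Trace:
start: ε-closure({0}) = {0,2}
'd' @ 1: {3,4}
'b' @ 2: {}  — dead — no transitions
rest 'accd' ignored (set empty)
after full input: {}  (accept=1 not in)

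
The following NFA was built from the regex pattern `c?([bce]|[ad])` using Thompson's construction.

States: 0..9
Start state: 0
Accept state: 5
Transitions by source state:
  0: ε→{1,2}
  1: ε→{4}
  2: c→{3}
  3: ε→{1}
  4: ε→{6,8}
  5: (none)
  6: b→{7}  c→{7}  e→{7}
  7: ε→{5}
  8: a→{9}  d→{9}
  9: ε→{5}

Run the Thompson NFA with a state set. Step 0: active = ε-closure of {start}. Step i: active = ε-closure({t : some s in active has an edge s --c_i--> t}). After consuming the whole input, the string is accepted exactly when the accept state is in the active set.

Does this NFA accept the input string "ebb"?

initial (ε-close {0}): {0,1,2,4,6,8}
'e' @ 1: {5,7}  ✓accept
'b' @ 2: {}  — state set empty
rest 'b' ignored (set empty)
end set {} — state 5 not in

Answer: REJECT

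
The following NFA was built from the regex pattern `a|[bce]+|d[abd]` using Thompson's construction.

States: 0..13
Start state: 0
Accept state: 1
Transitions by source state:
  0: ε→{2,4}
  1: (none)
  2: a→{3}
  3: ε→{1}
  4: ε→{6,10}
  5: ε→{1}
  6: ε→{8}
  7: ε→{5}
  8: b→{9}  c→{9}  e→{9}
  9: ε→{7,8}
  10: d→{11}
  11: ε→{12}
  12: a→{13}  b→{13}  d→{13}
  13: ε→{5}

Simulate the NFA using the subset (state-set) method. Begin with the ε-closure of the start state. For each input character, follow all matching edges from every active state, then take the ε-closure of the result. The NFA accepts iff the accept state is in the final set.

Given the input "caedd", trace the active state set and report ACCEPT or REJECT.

Answer: REJECT

Derivation:
S₀ = ε-closure({0}) = {0,2,4,6,8,10}
'c' @ 1: {1,5,7,8,9}  (accept∈set)
'a' @ 2: {}  — dead — no transitions
rest 'edd' ignored (set empty)
end set {} — state 1 not in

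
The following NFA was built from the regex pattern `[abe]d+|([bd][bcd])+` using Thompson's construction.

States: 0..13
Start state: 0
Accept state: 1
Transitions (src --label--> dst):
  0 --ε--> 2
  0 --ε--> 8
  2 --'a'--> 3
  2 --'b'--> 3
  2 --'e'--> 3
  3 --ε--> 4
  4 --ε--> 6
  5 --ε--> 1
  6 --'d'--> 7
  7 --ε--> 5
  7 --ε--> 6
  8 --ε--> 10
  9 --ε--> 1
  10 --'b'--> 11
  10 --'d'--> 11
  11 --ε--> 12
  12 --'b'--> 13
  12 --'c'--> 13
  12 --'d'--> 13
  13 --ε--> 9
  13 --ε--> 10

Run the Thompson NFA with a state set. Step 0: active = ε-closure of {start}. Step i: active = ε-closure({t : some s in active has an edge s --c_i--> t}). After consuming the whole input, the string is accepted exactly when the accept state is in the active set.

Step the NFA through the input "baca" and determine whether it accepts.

start: ε-closure({0}) = {0,2,8,10}
'b' @ 1: {3,4,6,11,12}
'a' @ 2: {}  — dead — no transitions
rest 'ca' ignored (set empty)
after full input: {}  (accept=1 not in)

Answer: REJECT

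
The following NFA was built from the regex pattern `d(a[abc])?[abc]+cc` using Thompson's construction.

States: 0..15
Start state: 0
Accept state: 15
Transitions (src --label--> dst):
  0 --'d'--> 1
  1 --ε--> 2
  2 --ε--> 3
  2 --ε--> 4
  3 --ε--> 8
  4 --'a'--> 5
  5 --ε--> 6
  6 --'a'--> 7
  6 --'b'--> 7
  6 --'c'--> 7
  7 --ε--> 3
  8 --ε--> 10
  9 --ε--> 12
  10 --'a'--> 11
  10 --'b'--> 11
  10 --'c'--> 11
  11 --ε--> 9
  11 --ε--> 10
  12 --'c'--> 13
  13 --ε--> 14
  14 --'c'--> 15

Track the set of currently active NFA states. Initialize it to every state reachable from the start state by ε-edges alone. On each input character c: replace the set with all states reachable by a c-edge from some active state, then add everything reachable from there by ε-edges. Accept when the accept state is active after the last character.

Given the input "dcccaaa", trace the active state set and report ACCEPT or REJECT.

initial (ε-close {0}): {0}
'd' @ 1: {1,2,3,4,8,10}
'c' @ 2: {9,10,11,12}
'c' @ 3: {9,10,11,12,13,14}
'c' @ 4: {9,10,11,12,13,14,15}  ✓accept
'a' @ 5: {9,10,11,12}
'a' @ 6: {9,10,11,12}
'a' @ 7: {9,10,11,12}
final: {9,10,11,12}; accept 15 not in set

Answer: REJECT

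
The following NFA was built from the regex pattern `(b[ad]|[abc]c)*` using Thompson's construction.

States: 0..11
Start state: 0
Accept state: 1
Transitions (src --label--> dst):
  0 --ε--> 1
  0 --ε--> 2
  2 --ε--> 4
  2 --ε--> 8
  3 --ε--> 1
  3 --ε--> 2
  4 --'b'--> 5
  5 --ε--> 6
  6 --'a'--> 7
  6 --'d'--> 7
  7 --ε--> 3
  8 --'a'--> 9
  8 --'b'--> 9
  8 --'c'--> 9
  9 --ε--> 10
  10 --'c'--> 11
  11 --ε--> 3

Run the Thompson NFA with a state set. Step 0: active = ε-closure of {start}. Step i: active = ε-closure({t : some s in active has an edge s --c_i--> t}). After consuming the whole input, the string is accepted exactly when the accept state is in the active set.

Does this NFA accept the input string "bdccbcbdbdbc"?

S₀ = ε-closure({0}) = {0,1,2,4,8}
'b' @ 1: {5,6,9,10}
'd' @ 2: {1,2,3,4,7,8}  (accept∈set)
'c' @ 3: {9,10}
'c' @ 4: {1,2,3,4,8,11}  (accept∈set)
'b' @ 5: {5,6,9,10}
'c' @ 6: {1,2,3,4,8,11}  (accept∈set)
'b' @ 7: {5,6,9,10}
'd' @ 8: {1,2,3,4,7,8}  (accept∈set)
'b' @ 9: {5,6,9,10}
'd' @ 10: {1,2,3,4,7,8}  (accept∈set)
'b' @ 11: {5,6,9,10}
'c' @ 12: {1,2,3,4,8,11}  (accept∈set)
final: {1,2,3,4,8,11}; accept 1 in set

Answer: ACCEPT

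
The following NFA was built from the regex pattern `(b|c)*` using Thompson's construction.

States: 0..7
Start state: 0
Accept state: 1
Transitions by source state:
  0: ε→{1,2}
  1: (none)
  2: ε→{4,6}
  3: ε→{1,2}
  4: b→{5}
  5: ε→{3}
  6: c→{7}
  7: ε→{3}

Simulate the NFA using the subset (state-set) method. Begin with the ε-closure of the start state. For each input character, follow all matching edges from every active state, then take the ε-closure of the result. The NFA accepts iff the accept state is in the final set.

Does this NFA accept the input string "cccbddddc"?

Answer: REJECT

Steps:
initial (ε-close {0}): {0,1,2,4,6}
'c' @ 1: {1,2,3,4,6,7}  ✓accept
'c' @ 2: {1,2,3,4,6,7}  ✓accept
'c' @ 3: {1,2,3,4,6,7}  ✓accept
'b' @ 4: {1,2,3,4,5,6}  ✓accept
'd' @ 5: {}  — no active states
rest 'dddc' ignored (set empty)
after full input: {}  (accept=1 not in)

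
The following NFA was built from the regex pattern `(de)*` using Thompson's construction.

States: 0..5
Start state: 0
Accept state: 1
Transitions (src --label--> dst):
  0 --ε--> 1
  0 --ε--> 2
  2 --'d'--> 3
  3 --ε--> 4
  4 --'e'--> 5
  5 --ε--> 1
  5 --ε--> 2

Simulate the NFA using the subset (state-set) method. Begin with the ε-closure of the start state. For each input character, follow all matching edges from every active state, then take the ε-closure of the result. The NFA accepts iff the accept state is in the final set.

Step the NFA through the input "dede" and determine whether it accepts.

Answer: ACCEPT

Derivation:
initial (ε-close {0}): {0,1,2}
'd' @ 1: {3,4}
'e' @ 2: {1,2,5}  [accepting]
'd' @ 3: {3,4}
'e' @ 4: {1,2,5}  [accepting]
end set {1,2,5} — state 1 in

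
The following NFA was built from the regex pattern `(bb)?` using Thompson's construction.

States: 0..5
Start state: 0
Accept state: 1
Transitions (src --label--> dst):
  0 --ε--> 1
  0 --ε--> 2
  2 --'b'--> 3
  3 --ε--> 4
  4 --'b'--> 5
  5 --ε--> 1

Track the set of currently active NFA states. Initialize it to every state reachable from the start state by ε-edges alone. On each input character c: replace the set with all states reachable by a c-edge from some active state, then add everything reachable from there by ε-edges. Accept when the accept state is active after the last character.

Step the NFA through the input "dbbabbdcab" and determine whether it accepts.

start: ε-closure({0}) = {0,1,2}
'd' @ 1: {}  — state set empty
rest 'bbabbdcab' ignored (set empty)
final: {}; accept 1 not in set

Answer: REJECT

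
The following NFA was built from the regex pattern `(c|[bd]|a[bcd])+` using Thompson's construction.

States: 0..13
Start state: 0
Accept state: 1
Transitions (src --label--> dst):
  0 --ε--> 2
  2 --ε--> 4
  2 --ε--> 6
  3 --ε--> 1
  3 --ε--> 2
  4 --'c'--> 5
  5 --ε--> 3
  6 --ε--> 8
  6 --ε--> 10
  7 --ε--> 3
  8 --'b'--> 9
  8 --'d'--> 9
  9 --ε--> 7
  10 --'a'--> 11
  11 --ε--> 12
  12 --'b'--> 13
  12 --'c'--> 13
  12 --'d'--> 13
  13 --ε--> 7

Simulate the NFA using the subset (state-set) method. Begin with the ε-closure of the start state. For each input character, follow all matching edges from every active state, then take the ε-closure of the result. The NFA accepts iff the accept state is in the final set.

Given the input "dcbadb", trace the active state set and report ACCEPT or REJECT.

start: ε-closure({0}) = {0,2,4,6,8,10}
'd' @ 1: {1,2,3,4,6,7,8,9,10}  ✓accept
'c' @ 2: {1,2,3,4,5,6,8,10}  ✓accept
'b' @ 3: {1,2,3,4,6,7,8,9,10}  ✓accept
'a' @ 4: {11,12}
'd' @ 5: {1,2,3,4,6,7,8,10,13}  ✓accept
'b' @ 6: {1,2,3,4,6,7,8,9,10}  ✓accept
end set {1,2,3,4,6,7,8,9,10} — state 1 in

Answer: ACCEPT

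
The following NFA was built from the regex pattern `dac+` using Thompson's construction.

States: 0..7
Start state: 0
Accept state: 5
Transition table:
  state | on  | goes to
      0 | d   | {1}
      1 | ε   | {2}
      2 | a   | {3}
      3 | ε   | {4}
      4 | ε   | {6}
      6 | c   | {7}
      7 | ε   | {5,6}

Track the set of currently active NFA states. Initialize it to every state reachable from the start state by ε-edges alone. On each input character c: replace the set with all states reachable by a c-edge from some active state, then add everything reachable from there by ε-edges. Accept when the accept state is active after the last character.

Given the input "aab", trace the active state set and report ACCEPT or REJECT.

Answer: REJECT

Derivation:
initial (ε-close {0}): {0}
'a' @ 1: {}  — dead — no transitions
rest 'ab' ignored (set empty)
end set {} — state 5 not in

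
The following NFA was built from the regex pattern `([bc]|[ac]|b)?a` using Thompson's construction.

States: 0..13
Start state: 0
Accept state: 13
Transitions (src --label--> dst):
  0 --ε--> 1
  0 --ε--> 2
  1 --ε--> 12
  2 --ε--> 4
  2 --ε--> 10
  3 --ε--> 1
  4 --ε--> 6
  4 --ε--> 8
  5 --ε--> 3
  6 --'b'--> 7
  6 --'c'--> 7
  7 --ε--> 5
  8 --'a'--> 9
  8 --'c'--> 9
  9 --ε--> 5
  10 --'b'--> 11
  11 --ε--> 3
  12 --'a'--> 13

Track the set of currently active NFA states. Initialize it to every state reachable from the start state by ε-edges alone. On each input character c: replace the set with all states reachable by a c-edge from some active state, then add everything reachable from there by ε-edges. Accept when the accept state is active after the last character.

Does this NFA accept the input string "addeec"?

initial (ε-close {0}): {0,1,2,4,6,8,10,12}
'a' @ 1: {1,3,5,9,12,13}  (accept∈set)
'd' @ 2: {}  — no active states
rest 'deec' ignored (set empty)
end set {} — state 13 not in

Answer: REJECT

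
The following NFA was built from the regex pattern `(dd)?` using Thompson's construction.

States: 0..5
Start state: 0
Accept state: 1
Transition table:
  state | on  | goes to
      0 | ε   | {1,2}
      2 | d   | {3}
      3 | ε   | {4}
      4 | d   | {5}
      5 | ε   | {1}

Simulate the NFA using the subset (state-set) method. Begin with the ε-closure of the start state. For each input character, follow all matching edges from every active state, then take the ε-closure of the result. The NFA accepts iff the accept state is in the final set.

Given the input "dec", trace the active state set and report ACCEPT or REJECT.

Answer: REJECT

Trace:
initial (ε-close {0}): {0,1,2}
'd' @ 1: {3,4}
'e' @ 2: {}  — dead — no transitions
rest 'c' ignored (set empty)
final: {}; accept 1 not in set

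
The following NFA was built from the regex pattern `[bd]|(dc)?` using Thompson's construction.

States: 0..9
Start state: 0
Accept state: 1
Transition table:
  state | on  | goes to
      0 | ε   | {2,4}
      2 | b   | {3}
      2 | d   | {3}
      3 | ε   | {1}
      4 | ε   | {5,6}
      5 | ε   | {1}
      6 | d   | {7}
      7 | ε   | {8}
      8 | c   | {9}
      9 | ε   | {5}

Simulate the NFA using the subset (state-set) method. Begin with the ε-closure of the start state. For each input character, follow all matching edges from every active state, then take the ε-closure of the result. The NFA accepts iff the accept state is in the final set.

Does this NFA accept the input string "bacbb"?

Answer: REJECT

Derivation:
S₀ = ε-closure({0}) = {0,1,2,4,5,6}
'b' @ 1: {1,3}  ✓accept
'a' @ 2: {}  — dead — no transitions
rest 'cbb' ignored (set empty)
final: {}; accept 1 not in set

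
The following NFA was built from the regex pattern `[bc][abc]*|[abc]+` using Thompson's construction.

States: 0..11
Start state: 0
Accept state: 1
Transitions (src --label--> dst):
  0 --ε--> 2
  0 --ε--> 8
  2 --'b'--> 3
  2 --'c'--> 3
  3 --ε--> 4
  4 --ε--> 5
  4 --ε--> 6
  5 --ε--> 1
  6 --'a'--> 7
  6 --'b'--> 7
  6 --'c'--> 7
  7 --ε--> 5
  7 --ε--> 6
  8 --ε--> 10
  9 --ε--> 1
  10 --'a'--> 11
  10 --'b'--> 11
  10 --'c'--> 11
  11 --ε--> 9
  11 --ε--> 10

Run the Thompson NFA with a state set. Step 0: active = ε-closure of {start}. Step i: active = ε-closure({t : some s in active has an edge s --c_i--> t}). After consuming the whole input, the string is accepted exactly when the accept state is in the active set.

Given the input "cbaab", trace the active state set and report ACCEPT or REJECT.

Answer: ACCEPT

Steps:
start: ε-closure({0}) = {0,2,8,10}
'c' @ 1: {1,3,4,5,6,9,10,11}  [accepting]
'b' @ 2: {1,5,6,7,9,10,11}  [accepting]
'a' @ 3: {1,5,6,7,9,10,11}  [accepting]
'a' @ 4: {1,5,6,7,9,10,11}  [accepting]
'b' @ 5: {1,5,6,7,9,10,11}  [accepting]
final: {1,5,6,7,9,10,11}; accept 1 in set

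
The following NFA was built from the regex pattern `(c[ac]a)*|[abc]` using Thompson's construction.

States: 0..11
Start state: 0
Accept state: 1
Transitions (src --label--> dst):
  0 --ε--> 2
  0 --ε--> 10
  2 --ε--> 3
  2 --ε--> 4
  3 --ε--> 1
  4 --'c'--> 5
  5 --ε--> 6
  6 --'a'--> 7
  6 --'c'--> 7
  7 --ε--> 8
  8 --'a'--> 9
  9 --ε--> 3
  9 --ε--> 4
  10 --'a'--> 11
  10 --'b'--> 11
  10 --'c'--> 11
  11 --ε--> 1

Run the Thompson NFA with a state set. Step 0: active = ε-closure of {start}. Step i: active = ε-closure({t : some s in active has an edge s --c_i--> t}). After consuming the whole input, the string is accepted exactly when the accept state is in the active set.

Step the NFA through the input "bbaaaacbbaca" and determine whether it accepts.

Answer: REJECT

Trace:
start: ε-closure({0}) = {0,1,2,3,4,10}
'b' @ 1: {1,11}  ✓accept
'b' @ 2: {}  — dead — no transitions
rest 'aaaacbbaca' ignored (set empty)
end set {} — state 1 not in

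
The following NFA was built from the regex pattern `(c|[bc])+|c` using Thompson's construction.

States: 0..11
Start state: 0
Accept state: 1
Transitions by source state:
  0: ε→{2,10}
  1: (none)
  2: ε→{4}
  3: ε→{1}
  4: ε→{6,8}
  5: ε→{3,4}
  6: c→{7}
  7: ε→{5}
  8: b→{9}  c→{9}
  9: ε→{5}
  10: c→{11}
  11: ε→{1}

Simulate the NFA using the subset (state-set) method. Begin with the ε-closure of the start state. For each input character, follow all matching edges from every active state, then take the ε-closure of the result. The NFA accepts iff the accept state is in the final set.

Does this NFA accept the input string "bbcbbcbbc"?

Answer: ACCEPT

Trace:
start: ε-closure({0}) = {0,2,4,6,8,10}
'b' @ 1: {1,3,4,5,6,8,9}  (accept∈set)
'b' @ 2: {1,3,4,5,6,8,9}  (accept∈set)
'c' @ 3: {1,3,4,5,6,7,8,9}  (accept∈set)
'b' @ 4: {1,3,4,5,6,8,9}  (accept∈set)
'b' @ 5: {1,3,4,5,6,8,9}  (accept∈set)
'c' @ 6: {1,3,4,5,6,7,8,9}  (accept∈set)
'b' @ 7: {1,3,4,5,6,8,9}  (accept∈set)
'b' @ 8: {1,3,4,5,6,8,9}  (accept∈set)
'c' @ 9: {1,3,4,5,6,7,8,9}  (accept∈set)
after full input: {1,3,4,5,6,7,8,9}  (accept=1 in)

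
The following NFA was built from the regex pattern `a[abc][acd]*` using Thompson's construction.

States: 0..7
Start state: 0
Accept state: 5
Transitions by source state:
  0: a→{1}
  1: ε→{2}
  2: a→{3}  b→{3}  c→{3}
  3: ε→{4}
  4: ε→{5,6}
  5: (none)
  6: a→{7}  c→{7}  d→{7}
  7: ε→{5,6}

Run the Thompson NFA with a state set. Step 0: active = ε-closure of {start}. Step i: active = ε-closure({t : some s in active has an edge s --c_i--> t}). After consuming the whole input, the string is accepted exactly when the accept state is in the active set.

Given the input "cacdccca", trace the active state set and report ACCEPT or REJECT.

S₀ = ε-closure({0}) = {0}
'c' @ 1: {}  — no active states
rest 'acdccca' ignored (set empty)
after full input: {}  (accept=5 not in)

Answer: REJECT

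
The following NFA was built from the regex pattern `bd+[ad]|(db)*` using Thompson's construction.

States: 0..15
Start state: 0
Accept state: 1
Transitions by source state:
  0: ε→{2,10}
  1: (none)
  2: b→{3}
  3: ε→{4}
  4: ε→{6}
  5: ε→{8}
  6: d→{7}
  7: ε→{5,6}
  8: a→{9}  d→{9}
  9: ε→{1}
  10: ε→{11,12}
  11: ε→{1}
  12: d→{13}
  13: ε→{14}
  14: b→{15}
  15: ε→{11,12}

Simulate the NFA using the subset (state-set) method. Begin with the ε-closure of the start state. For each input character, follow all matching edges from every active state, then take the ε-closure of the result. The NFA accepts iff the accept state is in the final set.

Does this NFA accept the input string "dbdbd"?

Answer: REJECT

Steps:
initial (ε-close {0}): {0,1,2,10,11,12}
'd' @ 1: {13,14}
'b' @ 2: {1,11,12,15}  (accept∈set)
'd' @ 3: {13,14}
'b' @ 4: {1,11,12,15}  (accept∈set)
'd' @ 5: {13,14}
after full input: {13,14}  (accept=1 not in)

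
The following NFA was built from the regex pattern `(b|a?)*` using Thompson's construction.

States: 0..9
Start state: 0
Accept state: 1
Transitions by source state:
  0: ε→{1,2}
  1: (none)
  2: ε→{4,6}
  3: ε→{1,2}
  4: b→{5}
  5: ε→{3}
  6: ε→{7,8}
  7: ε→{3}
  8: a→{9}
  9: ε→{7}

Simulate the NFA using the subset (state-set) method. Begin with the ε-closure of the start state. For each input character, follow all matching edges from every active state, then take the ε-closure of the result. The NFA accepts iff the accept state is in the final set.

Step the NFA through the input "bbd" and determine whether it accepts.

Answer: REJECT

Derivation:
initial (ε-close {0}): {0,1,2,3,4,6,7,8}
'b' @ 1: {1,2,3,4,5,6,7,8}  [accepting]
'b' @ 2: {1,2,3,4,5,6,7,8}  [accepting]
'd' @ 3: {}  — dead — no transitions
end set {} — state 1 not in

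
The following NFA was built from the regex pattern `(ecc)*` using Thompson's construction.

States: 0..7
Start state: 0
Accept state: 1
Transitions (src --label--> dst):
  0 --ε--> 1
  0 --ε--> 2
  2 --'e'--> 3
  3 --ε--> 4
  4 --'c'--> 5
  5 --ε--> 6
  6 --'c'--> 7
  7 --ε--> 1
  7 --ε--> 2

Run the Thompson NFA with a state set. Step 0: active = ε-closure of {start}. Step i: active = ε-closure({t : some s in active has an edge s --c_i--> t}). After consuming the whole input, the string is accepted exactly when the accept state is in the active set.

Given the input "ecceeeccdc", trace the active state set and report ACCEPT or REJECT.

Answer: REJECT

Steps:
initial (ε-close {0}): {0,1,2}
'e' @ 1: {3,4}
'c' @ 2: {5,6}
'c' @ 3: {1,2,7}  ✓accept
'e' @ 4: {3,4}
'e' @ 5: {}  — state set empty
rest 'eccdc' ignored (set empty)
final: {}; accept 1 not in set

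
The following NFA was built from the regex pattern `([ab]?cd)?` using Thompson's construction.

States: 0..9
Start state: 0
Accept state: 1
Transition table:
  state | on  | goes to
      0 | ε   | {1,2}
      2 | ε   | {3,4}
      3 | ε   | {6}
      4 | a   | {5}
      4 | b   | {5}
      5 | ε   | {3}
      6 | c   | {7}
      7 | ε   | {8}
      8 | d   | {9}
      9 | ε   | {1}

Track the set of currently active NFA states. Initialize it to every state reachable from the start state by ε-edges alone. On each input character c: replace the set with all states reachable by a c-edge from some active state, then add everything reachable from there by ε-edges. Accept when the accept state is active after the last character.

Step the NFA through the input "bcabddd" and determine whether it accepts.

S₀ = ε-closure({0}) = {0,1,2,3,4,6}
'b' @ 1: {3,5,6}
'c' @ 2: {7,8}
'a' @ 3: {}  — state set empty
rest 'bddd' ignored (set empty)
end set {} — state 1 not in

Answer: REJECT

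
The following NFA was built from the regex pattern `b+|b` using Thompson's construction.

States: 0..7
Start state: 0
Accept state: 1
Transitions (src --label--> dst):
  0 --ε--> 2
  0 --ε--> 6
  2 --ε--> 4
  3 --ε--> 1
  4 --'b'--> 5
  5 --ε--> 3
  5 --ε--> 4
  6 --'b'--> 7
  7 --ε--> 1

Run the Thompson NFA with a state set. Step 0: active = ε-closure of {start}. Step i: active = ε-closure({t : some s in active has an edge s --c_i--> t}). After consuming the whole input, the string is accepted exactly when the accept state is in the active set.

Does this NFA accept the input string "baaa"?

Answer: REJECT

Trace:
S₀ = ε-closure({0}) = {0,2,4,6}
'b' @ 1: {1,3,4,5,7}  ✓accept
'a' @ 2: {}  — no active states
rest 'aa' ignored (set empty)
final: {}; accept 1 not in set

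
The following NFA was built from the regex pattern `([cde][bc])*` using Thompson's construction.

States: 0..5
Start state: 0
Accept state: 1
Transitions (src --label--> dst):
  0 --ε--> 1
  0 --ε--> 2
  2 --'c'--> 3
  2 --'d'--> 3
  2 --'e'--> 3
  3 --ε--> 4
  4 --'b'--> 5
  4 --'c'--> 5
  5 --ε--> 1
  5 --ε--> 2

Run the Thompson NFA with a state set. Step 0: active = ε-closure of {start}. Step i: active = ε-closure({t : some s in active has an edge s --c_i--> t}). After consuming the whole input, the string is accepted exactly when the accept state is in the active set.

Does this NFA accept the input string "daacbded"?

S₀ = ε-closure({0}) = {0,1,2}
'd' @ 1: {3,4}
'a' @ 2: {}  — dead — no transitions
rest 'acbded' ignored (set empty)
after full input: {}  (accept=1 not in)

Answer: REJECT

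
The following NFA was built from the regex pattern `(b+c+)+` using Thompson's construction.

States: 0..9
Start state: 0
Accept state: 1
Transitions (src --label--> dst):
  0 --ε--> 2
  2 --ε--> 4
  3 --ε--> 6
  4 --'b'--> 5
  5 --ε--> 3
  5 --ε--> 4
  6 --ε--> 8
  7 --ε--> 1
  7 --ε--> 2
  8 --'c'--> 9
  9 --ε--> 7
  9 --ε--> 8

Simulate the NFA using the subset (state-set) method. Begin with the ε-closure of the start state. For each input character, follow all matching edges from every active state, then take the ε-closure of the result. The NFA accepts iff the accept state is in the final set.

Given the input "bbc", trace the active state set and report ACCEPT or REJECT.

Answer: ACCEPT

Derivation:
S₀ = ε-closure({0}) = {0,2,4}
'b' @ 1: {3,4,5,6,8}
'b' @ 2: {3,4,5,6,8}
'c' @ 3: {1,2,4,7,8,9}  [accepting]
end set {1,2,4,7,8,9} — state 1 in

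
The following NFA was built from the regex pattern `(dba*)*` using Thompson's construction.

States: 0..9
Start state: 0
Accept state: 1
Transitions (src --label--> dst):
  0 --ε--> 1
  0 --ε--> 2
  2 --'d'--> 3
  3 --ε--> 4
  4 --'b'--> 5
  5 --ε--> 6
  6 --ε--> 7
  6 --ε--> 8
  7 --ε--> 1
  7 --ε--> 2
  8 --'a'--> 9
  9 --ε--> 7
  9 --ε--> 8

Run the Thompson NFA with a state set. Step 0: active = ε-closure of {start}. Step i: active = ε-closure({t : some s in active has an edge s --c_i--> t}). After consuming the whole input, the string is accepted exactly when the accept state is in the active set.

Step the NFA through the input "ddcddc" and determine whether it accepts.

Answer: REJECT

Steps:
start: ε-closure({0}) = {0,1,2}
'd' @ 1: {3,4}
'd' @ 2: {}  — no active states
rest 'cddc' ignored (set empty)
final: {}; accept 1 not in set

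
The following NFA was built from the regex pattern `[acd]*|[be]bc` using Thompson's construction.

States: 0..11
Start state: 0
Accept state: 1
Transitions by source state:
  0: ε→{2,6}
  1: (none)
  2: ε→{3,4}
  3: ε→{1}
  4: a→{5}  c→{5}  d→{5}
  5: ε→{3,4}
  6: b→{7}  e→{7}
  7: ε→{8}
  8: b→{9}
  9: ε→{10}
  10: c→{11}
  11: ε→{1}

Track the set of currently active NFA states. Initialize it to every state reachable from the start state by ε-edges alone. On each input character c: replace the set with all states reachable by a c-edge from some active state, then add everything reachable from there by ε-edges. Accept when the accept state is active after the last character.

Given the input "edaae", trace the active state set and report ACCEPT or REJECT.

Answer: REJECT

Trace:
start: ε-closure({0}) = {0,1,2,3,4,6}
'e' @ 1: {7,8}
'd' @ 2: {}  — state set empty
rest 'aae' ignored (set empty)
after full input: {}  (accept=1 not in)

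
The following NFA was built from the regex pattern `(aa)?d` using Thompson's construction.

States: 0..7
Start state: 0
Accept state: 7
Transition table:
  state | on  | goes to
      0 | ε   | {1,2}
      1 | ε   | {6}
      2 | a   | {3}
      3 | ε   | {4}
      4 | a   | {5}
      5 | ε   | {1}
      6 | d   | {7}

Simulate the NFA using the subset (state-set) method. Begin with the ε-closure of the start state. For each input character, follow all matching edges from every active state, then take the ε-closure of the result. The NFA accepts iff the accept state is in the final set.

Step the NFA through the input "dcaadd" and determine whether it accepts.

Answer: REJECT

Derivation:
start: ε-closure({0}) = {0,1,2,6}
'd' @ 1: {7}  [accepting]
'c' @ 2: {}  — dead — no transitions
rest 'aadd' ignored (set empty)
end set {} — state 7 not in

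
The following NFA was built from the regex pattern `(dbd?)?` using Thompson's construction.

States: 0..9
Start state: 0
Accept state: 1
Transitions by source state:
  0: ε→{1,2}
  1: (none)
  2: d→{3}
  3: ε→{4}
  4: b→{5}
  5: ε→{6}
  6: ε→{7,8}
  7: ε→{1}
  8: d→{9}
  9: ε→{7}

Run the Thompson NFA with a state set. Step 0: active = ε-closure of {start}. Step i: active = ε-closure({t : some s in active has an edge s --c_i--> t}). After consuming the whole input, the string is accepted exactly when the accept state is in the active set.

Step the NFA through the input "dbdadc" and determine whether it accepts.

Answer: REJECT

Derivation:
initial (ε-close {0}): {0,1,2}
'd' @ 1: {3,4}
'b' @ 2: {1,5,6,7,8}  [accepting]
'd' @ 3: {1,7,9}  [accepting]
'a' @ 4: {}  — state set empty
rest 'dc' ignored (set empty)
after full input: {}  (accept=1 not in)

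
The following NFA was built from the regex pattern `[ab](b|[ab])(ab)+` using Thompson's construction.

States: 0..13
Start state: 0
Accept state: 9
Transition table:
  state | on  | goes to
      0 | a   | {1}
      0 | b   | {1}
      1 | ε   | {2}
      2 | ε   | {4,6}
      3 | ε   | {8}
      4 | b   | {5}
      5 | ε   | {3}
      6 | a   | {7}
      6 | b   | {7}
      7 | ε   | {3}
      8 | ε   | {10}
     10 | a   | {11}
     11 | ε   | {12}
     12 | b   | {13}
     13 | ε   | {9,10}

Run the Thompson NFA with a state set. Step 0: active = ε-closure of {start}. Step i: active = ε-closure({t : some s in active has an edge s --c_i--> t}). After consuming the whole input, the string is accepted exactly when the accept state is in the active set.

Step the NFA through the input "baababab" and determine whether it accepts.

Answer: ACCEPT

Derivation:
start: ε-closure({0}) = {0}
'b' @ 1: {1,2,4,6}
'a' @ 2: {3,7,8,10}
'a' @ 3: {11,12}
'b' @ 4: {9,10,13}  [accepting]
'a' @ 5: {11,12}
'b' @ 6: {9,10,13}  [accepting]
'a' @ 7: {11,12}
'b' @ 8: {9,10,13}  [accepting]
final: {9,10,13}; accept 9 in set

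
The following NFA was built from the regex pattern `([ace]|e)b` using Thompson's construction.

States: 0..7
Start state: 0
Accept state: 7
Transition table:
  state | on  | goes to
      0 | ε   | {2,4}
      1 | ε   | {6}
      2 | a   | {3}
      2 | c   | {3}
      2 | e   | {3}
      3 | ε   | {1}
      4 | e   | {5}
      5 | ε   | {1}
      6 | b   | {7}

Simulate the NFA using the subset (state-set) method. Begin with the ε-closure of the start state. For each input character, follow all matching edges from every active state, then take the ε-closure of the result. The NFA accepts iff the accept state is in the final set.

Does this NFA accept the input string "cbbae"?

initial (ε-close {0}): {0,2,4}
'c' @ 1: {1,3,6}
'b' @ 2: {7}  ✓accept
'b' @ 3: {}  — dead — no transitions
rest 'ae' ignored (set empty)
after full input: {}  (accept=7 not in)

Answer: REJECT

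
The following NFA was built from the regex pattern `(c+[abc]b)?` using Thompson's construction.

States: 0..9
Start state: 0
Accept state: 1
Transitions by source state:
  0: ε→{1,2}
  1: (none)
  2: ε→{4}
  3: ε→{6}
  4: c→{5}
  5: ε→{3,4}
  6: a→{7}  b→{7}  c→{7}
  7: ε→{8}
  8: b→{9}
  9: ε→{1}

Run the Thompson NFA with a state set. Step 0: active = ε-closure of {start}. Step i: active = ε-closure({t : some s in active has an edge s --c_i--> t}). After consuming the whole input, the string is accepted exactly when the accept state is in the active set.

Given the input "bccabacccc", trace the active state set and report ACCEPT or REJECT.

Answer: REJECT

Steps:
initial (ε-close {0}): {0,1,2,4}
'b' @ 1: {}  — dead — no transitions
rest 'ccabacccc' ignored (set empty)
final: {}; accept 1 not in set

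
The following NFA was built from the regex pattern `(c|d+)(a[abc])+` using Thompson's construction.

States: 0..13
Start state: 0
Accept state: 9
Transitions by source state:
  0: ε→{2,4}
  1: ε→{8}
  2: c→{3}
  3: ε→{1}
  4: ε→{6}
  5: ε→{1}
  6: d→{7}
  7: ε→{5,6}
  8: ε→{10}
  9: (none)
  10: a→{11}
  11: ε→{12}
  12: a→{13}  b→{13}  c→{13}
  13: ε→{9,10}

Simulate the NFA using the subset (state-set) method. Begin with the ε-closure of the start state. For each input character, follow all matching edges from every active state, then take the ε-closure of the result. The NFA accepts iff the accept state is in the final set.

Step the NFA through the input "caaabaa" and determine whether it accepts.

Answer: ACCEPT

Derivation:
start: ε-closure({0}) = {0,2,4,6}
'c' @ 1: {1,3,8,10}
'a' @ 2: {11,12}
'a' @ 3: {9,10,13}  ✓accept
'a' @ 4: {11,12}
'b' @ 5: {9,10,13}  ✓accept
'a' @ 6: {11,12}
'a' @ 7: {9,10,13}  ✓accept
after full input: {9,10,13}  (accept=9 in)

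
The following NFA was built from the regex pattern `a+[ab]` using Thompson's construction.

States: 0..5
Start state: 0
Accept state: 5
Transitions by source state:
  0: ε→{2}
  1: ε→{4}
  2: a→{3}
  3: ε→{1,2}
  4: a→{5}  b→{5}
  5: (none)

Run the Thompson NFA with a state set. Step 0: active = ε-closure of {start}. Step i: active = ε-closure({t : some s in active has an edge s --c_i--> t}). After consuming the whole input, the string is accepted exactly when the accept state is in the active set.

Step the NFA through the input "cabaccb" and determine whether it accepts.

Answer: REJECT

Trace:
start: ε-closure({0}) = {0,2}
'c' @ 1: {}  — no active states
rest 'abaccb' ignored (set empty)
final: {}; accept 5 not in set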